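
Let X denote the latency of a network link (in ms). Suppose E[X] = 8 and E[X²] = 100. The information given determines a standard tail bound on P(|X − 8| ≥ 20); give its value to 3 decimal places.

The first two moments determine the variance, so Chebyshev's inequality is the sharpest standard bound available.
Var(X) = E[X²] − (E[X])² = 100 − 64 = 36.
Chebyshev's inequality: P(|X − μ| ≥ t) ≤ Var(X)/t² = 36/400 = 0.0900.

0.090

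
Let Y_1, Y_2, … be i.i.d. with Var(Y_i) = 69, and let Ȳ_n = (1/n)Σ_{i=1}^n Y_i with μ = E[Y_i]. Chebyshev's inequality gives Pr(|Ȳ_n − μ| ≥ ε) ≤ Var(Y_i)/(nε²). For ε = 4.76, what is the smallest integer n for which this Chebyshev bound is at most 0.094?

33

Require 69/(n·4.76²) ≤ 0.094, i.e. n ≥ 69/(0.094·4.76²) = 32.397.
The smallest integer n is 33.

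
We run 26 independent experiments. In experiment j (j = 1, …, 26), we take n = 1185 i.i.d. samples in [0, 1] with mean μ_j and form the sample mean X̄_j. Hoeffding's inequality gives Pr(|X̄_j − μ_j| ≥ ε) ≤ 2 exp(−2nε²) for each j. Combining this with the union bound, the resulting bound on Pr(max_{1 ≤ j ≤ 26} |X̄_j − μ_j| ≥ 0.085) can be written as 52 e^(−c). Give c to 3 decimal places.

Union bound over the 26 events: Pr(max_{1 ≤ j ≤ 26} |X̄_j − μ_j| ≥ 0.085) ≤ 26·2·exp(−2nε²) = 52 exp(−2·1185·0.085²).
So c = 2·1185·0.085² = 17.1232.

17.123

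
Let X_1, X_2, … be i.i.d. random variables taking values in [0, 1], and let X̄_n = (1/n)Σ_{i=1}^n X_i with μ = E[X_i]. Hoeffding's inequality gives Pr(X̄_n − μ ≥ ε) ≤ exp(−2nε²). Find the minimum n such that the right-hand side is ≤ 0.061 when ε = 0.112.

Require exp(−2nε²) ≤ 0.061, i.e. 2nε² ≥ ln(1/0.061) = 2.796881.
So n ≥ 2.796881 / (2·0.112²) = 111.483.
The smallest integer n is 112.

112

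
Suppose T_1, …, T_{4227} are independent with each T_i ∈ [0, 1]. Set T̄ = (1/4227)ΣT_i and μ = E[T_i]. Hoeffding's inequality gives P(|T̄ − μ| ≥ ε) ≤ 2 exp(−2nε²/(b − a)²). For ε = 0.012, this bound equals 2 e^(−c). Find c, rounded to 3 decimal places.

1.217

c = 2nε²/(b − a)² = 2·4227·0.012² / 1² = 1.2174.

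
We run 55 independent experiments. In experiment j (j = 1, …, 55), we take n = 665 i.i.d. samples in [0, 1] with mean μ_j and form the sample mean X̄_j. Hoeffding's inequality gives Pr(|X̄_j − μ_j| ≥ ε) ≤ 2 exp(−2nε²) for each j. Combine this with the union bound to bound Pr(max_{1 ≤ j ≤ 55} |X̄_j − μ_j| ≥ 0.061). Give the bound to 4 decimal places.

Per-experiment Hoeffding bound: 2·exp(−2·665·0.061²) = 2·exp(−4.94893) = 0.014182.
Union bound over 55 events: 55·0.014182 = 0.78001.

0.7800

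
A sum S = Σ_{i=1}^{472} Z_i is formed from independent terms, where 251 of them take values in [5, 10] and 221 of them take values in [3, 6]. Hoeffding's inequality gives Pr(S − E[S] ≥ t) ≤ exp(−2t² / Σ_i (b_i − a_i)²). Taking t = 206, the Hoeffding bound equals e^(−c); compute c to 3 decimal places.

10.270

Σ(b_i − a_i)² = 251·5² + 221·3² = 8264.
c = 2t² / 8264 = 2·206² / 8264 = 10.2701.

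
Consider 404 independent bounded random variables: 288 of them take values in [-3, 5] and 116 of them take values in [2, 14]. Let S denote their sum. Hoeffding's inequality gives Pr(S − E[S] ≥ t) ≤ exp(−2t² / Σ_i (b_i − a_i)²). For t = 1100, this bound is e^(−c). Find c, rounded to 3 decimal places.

68.875

Σ(b_i − a_i)² = 288·8² + 116·12² = 35136.
c = 2t² / 35136 = 2·1100² / 35136 = 68.8752.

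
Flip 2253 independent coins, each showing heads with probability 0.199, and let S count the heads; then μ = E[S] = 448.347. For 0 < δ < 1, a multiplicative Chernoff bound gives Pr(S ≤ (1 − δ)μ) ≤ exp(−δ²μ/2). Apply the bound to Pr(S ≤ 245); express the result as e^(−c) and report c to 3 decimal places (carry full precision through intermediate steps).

Write 245 = (1 − δ)μ, so δ = 1 − 245/448.347 = 0.4535483…
Then the exponent is δ²μ/2 = (μ − 245)²/(2μ) = 46.113839.

46.114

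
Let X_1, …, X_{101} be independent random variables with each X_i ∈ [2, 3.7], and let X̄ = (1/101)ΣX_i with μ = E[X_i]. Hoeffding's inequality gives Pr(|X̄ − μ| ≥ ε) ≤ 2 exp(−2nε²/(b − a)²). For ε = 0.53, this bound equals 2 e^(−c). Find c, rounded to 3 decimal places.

19.634

c = 2nε²/(b − a)² = 2·101·0.53² / 1.7² = 19.6338.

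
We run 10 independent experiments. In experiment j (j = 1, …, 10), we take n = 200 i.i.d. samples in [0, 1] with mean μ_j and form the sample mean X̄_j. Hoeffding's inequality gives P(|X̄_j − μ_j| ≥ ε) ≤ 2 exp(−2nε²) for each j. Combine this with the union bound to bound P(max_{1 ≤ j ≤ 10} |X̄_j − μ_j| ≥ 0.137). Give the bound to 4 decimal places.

0.0110

Per-experiment Hoeffding bound: 2·exp(−2·200·0.137²) = 2·exp(−7.50760) = 0.0010978.
Union bound over 10 events: 10·0.0010978 = 0.01098.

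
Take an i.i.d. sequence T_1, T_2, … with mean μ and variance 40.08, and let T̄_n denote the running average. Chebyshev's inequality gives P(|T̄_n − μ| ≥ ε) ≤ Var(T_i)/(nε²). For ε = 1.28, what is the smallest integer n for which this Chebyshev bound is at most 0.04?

612

Require 40.08/(n·1.28²) ≤ 0.04, i.e. n ≥ 40.08/(0.04·1.28²) = 611.572.
The smallest integer n is 612.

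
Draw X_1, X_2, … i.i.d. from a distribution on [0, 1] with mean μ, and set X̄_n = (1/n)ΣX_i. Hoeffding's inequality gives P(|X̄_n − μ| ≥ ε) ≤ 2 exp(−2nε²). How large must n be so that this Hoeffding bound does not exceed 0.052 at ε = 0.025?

2920

Require 2·exp(−2nε²) ≤ 0.052, i.e. 2nε² ≥ ln(2/0.052) = 3.649659.
So n ≥ 3.649659 / (2·0.025²) = 2919.727.
The smallest integer n is 2920.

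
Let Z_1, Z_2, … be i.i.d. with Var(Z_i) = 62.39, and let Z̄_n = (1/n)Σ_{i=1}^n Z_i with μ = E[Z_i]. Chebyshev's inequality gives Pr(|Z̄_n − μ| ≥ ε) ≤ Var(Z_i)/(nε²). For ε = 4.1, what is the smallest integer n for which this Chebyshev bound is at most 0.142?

27

Require 62.39/(n·4.1²) ≤ 0.142, i.e. n ≥ 62.39/(0.142·4.1²) = 26.137.
The smallest integer n is 27.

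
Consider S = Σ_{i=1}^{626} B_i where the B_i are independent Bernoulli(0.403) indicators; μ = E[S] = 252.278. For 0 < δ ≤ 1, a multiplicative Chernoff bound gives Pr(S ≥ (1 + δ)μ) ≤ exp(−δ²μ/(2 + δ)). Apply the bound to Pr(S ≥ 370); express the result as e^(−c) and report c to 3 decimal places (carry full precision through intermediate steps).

22.271

Write 370 = (1 + δ)μ, so δ = 370/252.278 − 1 = 0.466636…
Then the exponent is δ²μ/(2 + δ) = (370 − μ)² / (μ·(2 + δ)) = 22.270544.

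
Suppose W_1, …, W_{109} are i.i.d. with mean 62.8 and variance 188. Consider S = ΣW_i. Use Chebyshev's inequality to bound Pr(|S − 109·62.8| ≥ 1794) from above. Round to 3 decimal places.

Var(S) = n·Var(W_i) = 109·188 = 20492.
Chebyshev: Pr(|S − 109·62.8| ≥ 1794) ≤ Var(S)/1794² = 20492/3218436 = 0.0064.

0.006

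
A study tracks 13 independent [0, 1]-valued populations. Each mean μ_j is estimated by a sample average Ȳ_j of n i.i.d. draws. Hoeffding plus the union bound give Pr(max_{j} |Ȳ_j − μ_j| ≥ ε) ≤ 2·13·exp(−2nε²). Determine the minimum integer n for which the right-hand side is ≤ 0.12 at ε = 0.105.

244

Need 2·13·exp(−2nε²) ≤ 0.12, i.e. exp(−2nε²) ≤ 0.12/26.
So 2nε² ≥ ln(26/0.12) = 5.378360.
Hence n ≥ 5.378360/(2·0.105²) = 243.917.
The smallest integer n is 244.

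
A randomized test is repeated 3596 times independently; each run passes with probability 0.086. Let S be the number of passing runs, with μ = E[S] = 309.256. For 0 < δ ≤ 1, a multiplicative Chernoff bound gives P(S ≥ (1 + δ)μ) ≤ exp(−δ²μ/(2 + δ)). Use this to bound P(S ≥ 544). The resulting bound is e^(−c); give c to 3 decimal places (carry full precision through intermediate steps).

Write 544 = (1 + δ)μ, so δ = 544/309.256 − 1 = 0.7590605…
Then the exponent is δ²μ/(2 + δ) = (544 − μ)² / (μ·(2 + δ)) = 64.581726.

64.582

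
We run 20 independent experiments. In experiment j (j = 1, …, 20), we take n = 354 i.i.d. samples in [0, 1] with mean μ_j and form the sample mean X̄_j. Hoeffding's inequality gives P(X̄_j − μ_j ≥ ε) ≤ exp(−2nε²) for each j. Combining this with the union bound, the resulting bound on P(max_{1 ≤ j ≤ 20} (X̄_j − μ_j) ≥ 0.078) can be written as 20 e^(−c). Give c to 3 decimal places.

Union bound over the 20 events: P(max_{1 ≤ j ≤ 20} (X̄_j − μ_j) ≥ 0.078) ≤ 20·exp(−2nε²) = 20 exp(−2·354·0.078²).
So c = 2·354·0.078² = 4.3075.

4.307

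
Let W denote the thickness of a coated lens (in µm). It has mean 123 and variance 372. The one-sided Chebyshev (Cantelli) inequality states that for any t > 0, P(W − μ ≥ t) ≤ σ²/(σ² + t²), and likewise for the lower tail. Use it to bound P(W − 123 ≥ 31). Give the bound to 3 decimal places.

Here σ² = 372 and t = 31, so σ² + t² = 1333.
Cantelli's bound: 372/1333 = 0.2791.

0.279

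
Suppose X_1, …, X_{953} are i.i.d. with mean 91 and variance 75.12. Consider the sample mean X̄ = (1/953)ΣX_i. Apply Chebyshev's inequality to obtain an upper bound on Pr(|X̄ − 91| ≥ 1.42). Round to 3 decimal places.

Var(X̄) = Var(X_i)/n = 75.12/953 = 0.078825.
Chebyshev: Pr(|X̄ − 91| ≥ 1.42) ≤ Var(X̄)/(1.42)² = 75.12/(953·1.42²) = 0.0391.

0.039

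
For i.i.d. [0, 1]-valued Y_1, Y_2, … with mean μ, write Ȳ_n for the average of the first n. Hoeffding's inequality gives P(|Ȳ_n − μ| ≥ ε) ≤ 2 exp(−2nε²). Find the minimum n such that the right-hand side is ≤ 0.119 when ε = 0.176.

Require 2·exp(−2nε²) ≤ 0.119, i.e. 2nε² ≥ ln(2/0.119) = 2.821779.
So n ≥ 2.821779 / (2·0.176²) = 45.548.
The smallest integer n is 46.

46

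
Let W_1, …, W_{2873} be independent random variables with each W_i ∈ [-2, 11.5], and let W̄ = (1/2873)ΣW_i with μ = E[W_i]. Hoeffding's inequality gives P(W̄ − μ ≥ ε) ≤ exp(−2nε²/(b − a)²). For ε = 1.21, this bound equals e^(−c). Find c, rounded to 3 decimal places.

c = 2nε²/(b − a)² = 2·2873·1.21² / 13.5² = 46.1603.

46.160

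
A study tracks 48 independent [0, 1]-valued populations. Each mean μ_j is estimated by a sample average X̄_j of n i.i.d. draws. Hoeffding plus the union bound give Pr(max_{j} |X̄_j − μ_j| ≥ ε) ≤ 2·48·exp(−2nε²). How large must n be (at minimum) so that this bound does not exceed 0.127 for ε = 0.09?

410

Need 2·48·exp(−2nε²) ≤ 0.127, i.e. exp(−2nε²) ≤ 0.127/96.
So 2nε² ≥ ln(96/0.127) = 6.627916.
Hence n ≥ 6.627916/(2·0.09²) = 409.131.
The smallest integer n is 410.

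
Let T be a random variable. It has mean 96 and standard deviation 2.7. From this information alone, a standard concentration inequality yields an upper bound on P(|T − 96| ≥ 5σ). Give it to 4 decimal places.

Mean and variance are known, so Chebyshev's inequality applies.
Chebyshev: P(|T − μ| ≥ t) ≤ Var(T)/t².
Var(T) = σ² = 2.7² = 7.29.
t = 5·2.7 = 13.5.
Bound = 7.29 / 182.25 = 0.0400.

0.0400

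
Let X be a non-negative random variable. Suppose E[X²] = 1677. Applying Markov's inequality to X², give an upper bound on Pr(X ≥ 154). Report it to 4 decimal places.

0.0707

Since X ≥ 0, the event {X ≥ 154} is the same as {X² ≥ 23716}.
Markov's inequality applied to X² gives Pr(X² ≥ 23716) ≤ E[X²]/23716 = 1677/23716 = 0.0707.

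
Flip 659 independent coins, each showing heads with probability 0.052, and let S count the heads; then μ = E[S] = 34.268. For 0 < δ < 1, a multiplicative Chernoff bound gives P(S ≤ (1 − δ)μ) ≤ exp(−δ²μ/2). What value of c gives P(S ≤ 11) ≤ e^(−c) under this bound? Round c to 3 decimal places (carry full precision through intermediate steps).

7.899

Write 11 = (1 − δ)μ, so δ = 1 − 11/34.268 = 0.6790008…
Then the exponent is δ²μ/2 = (μ − 11)²/(2μ) = 7.899496.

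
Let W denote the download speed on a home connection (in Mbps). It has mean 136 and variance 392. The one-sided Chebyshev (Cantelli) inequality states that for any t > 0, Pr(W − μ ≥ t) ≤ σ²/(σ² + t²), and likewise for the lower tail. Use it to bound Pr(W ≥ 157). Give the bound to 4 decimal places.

Here σ² = 392 and t = 21, so σ² + t² = 833.
Cantelli's bound: 392/833 = 0.4706.

0.4706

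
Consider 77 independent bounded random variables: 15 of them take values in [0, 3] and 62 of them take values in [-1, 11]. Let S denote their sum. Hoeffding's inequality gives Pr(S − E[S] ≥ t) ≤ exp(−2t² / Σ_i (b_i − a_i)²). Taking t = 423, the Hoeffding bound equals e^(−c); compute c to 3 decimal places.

39.486

Σ(b_i − a_i)² = 15·3² + 62·12² = 9063.
c = 2t² / 9063 = 2·423² / 9063 = 39.4856.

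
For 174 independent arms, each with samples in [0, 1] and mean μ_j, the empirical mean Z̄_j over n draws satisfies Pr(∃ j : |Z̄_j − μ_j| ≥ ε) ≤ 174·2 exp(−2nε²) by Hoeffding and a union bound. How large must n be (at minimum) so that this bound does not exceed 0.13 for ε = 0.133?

224

Need 2·174·exp(−2nε²) ≤ 0.13, i.e. exp(−2nε²) ≤ 0.13/348.
So 2nε² ≥ ln(348/0.13) = 7.892423.
Hence n ≥ 7.892423/(2·0.133²) = 223.088.
The smallest integer n is 224.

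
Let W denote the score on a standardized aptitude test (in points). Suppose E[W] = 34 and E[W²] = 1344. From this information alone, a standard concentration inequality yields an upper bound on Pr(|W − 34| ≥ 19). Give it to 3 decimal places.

The first two moments determine the variance, so Chebyshev's inequality is the sharpest standard bound available.
Var(W) = E[W²] − (E[W])² = 1344 − 1156 = 188.
Chebyshev's inequality: Pr(|W − μ| ≥ t) ≤ Var(W)/t² = 188/361 = 0.5208.

0.521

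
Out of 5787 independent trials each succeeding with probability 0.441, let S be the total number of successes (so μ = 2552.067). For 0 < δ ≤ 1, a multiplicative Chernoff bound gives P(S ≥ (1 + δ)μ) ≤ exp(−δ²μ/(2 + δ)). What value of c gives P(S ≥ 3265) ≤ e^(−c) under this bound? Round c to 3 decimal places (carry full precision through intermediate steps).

87.376

Write 3265 = (1 + δ)μ, so δ = 3265/2552.067 − 1 = 0.2793551…
Then the exponent is δ²μ/(2 + δ) = (3265 − μ)² / (μ·(2 + δ)) = 87.376243.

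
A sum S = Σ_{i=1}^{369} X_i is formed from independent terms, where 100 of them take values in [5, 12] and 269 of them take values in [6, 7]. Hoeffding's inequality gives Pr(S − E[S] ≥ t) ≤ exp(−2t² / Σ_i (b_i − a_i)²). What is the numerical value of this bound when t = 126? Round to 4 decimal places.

0.0021

Σ(b_i − a_i)² = 100·7² + 269·1² = 5169.
Exponent = 2·126² / 5169 = 6.14277.
Bound = exp(−6.14277) = 0.00215.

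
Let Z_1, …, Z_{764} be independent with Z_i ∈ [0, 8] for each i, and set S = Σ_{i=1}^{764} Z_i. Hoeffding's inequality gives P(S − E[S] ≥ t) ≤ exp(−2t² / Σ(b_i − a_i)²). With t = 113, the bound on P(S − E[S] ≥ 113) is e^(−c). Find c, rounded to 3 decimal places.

Σ(b_i − a_i)² = 764·(8)² = 48896.
c = 2t²/48896 = 2·113²/48896 = 0.5223.

0.522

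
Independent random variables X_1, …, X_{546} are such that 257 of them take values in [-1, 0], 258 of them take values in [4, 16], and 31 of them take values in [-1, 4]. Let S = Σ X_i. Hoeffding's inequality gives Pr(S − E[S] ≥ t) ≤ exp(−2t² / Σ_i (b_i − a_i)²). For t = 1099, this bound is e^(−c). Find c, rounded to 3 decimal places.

Σ(b_i − a_i)² = 257·1² + 258·12² + 31·5² = 38184.
c = 2t² / 38184 = 2·1099² / 38184 = 63.2622.

63.262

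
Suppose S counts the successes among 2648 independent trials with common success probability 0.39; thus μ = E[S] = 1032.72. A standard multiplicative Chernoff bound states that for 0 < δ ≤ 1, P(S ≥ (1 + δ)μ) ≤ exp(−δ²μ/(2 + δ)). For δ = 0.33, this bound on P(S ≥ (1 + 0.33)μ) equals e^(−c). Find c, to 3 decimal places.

c = δ²μ/(2 + δ) = 0.33²·1032.72/(2 + 0.33) = 48.2675.

48.267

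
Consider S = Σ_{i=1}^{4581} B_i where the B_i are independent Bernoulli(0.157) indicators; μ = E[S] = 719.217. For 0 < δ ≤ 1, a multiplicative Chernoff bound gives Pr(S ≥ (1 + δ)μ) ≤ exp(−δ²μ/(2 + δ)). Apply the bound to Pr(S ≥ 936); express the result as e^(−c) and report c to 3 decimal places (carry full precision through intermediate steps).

Write 936 = (1 + δ)μ, so δ = 936/719.217 − 1 = 0.3014153…
Then the exponent is δ²μ/(2 + δ) = (936 − μ)² / (μ·(2 + δ)) = 28.391969.

28.392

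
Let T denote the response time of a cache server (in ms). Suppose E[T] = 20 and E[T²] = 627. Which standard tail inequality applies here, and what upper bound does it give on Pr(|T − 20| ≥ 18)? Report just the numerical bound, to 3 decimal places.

The first two moments determine the variance, so Chebyshev's inequality is the sharpest standard bound available.
Var(T) = E[T²] − (E[T])² = 627 − 400 = 227.
Chebyshev's inequality: Pr(|T − μ| ≥ t) ≤ Var(T)/t² = 227/324 = 0.7006.

0.701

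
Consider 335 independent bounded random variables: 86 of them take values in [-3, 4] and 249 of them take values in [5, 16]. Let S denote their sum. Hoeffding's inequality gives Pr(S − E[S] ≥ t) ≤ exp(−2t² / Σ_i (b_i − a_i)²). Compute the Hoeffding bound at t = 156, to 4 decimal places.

0.2424

Σ(b_i − a_i)² = 86·7² + 249·11² = 34343.
Exponent = 2·156² / 34343 = 1.41723.
Bound = exp(−1.41723) = 0.24238.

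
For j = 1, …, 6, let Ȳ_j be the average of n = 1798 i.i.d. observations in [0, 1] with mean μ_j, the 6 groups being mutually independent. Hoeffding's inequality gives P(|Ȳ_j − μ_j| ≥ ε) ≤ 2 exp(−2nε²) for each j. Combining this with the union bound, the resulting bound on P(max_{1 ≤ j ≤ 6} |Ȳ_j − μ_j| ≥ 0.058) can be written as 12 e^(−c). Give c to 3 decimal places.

Union bound over the 6 events: P(max_{1 ≤ j ≤ 6} |Ȳ_j − μ_j| ≥ 0.058) ≤ 6·2·exp(−2nε²) = 12 exp(−2·1798·0.058²).
So c = 2·1798·0.058² = 12.0969.

12.097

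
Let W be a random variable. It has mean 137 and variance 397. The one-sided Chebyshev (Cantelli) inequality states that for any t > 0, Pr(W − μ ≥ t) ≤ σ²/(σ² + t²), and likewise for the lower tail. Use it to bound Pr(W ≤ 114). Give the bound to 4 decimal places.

0.4287

Here σ² = 397 and t = 23, so σ² + t² = 926.
Cantelli's bound: 397/926 = 0.4287.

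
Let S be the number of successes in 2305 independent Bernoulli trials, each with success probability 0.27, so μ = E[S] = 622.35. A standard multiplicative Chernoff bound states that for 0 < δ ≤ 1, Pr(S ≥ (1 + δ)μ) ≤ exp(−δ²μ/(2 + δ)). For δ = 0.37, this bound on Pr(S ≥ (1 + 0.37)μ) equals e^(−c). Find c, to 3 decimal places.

35.949

c = δ²μ/(2 + δ) = 0.37²·622.35/(2 + 0.37) = 35.9492.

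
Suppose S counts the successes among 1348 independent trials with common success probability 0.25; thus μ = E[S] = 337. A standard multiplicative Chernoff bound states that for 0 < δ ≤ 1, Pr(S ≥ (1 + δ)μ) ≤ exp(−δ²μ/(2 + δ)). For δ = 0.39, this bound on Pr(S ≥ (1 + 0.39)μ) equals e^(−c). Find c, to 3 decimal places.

21.447

c = δ²μ/(2 + δ) = 0.39²·337/(2 + 0.39) = 21.4467.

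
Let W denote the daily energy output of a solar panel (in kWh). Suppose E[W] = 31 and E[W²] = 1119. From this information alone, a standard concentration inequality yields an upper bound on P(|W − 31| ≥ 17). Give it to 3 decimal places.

The first two moments determine the variance, so Chebyshev's inequality is the sharpest standard bound available.
Var(W) = E[W²] − (E[W])² = 1119 − 961 = 158.
Chebyshev's inequality: P(|W − μ| ≥ t) ≤ Var(W)/t² = 158/289 = 0.5467.

0.547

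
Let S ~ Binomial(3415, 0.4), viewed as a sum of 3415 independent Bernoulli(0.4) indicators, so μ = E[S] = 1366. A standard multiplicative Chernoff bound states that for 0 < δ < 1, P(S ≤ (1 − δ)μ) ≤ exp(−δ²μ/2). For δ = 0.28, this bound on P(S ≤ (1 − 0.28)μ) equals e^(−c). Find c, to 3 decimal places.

c = δ²μ/2 = 0.28²·1366/2 = 53.5472.

53.547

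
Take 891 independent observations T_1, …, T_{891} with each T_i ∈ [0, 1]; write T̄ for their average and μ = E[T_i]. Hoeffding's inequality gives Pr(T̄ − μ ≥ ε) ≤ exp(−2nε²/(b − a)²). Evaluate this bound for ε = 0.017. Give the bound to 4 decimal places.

0.5975

Exponent: 2nε²/(b − a)² = 2·891·0.017² / 1² = 0.51500.
Bound = exp(−0.51500) = 0.59750.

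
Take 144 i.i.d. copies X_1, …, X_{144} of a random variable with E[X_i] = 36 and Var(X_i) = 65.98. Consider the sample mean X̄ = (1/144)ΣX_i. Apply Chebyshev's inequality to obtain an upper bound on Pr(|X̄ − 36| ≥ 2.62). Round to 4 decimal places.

0.0667

Var(X̄) = Var(X_i)/n = 65.98/144 = 0.45819.
Chebyshev: Pr(|X̄ − 36| ≥ 2.62) ≤ Var(X̄)/(2.62)² = 65.98/(144·2.62²) = 0.0667.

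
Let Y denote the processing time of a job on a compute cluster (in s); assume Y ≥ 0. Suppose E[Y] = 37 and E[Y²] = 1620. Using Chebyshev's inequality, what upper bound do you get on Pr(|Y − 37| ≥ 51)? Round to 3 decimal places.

Var(Y) = E[Y²] − (E[Y])² = 1620 − 1369 = 251.
Chebyshev's inequality: Pr(|Y − μ| ≥ t) ≤ Var(Y)/t² = 251/2601 = 0.0965.

0.097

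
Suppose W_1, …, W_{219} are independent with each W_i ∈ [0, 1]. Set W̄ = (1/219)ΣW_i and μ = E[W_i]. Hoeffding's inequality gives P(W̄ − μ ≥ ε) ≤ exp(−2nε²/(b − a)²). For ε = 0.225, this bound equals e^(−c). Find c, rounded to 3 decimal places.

22.174

c = 2nε²/(b − a)² = 2·219·0.225² / 1² = 22.1737.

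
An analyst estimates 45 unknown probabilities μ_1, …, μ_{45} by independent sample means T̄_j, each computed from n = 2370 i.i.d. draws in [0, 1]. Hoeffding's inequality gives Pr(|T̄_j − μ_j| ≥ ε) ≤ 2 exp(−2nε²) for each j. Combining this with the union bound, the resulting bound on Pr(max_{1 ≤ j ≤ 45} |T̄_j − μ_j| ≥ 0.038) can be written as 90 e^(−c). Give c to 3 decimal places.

6.845

Union bound over the 45 events: Pr(max_{1 ≤ j ≤ 45} |T̄_j − μ_j| ≥ 0.038) ≤ 45·2·exp(−2nε²) = 90 exp(−2·2370·0.038²).
So c = 2·2370·0.038² = 6.8446.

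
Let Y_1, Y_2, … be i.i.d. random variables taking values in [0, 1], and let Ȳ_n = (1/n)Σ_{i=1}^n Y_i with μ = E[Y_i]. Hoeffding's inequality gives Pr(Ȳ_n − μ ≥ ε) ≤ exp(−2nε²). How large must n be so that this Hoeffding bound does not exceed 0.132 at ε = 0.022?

Require exp(−2nε²) ≤ 0.132, i.e. 2nε² ≥ ln(1/0.132) = 2.024953.
So n ≥ 2.024953 / (2·0.022²) = 2091.894.
The smallest integer n is 2092.

2092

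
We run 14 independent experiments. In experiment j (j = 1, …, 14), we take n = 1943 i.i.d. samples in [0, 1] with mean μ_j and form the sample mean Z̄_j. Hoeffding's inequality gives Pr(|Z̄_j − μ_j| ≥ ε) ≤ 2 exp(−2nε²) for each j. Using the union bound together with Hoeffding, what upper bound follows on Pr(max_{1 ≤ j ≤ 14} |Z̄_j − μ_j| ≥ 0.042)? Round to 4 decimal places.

Per-experiment Hoeffding bound: 2·exp(−2·1943·0.042²) = 2·exp(−6.85490) = 0.0021085.
Union bound over 14 events: 14·0.0021085 = 0.02952.

0.0295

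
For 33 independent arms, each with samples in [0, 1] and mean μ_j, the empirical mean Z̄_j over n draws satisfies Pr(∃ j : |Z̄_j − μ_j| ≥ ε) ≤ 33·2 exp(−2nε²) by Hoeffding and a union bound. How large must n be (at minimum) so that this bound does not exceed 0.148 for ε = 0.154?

Need 2·33·exp(−2nε²) ≤ 0.148, i.e. exp(−2nε²) ≤ 0.148/66.
So 2nε² ≥ ln(66/0.148) = 6.100198.
Hence n ≥ 6.100198/(2·0.154²) = 128.609.
The smallest integer n is 129.

129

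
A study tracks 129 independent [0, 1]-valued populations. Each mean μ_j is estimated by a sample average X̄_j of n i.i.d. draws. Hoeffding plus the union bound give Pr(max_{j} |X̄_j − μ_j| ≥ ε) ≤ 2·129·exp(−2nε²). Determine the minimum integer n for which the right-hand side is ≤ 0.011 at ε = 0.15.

224

Need 2·129·exp(−2nε²) ≤ 0.011, i.e. exp(−2nε²) ≤ 0.011/258.
So 2nε² ≥ ln(258/0.011) = 10.062820.
Hence n ≥ 10.062820/(2·0.15²) = 223.618.
The smallest integer n is 224.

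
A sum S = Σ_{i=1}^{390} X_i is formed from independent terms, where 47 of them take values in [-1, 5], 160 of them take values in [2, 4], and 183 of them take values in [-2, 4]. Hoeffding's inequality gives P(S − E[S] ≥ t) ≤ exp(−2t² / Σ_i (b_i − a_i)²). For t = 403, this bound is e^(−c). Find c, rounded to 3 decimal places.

Σ(b_i − a_i)² = 47·6² + 160·2² + 183·6² = 8920.
c = 2t² / 8920 = 2·403² / 8920 = 36.4146.

36.415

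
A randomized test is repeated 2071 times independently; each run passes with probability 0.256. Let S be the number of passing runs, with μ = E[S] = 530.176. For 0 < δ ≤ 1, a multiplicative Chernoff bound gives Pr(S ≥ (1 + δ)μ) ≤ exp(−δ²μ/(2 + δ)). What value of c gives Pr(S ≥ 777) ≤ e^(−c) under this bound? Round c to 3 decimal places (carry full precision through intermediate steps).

46.606

Write 777 = (1 + δ)μ, so δ = 777/530.176 − 1 = 0.4655511…
Then the exponent is δ²μ/(2 + δ) = (777 − μ)² / (μ·(2 + δ)) = 46.605879.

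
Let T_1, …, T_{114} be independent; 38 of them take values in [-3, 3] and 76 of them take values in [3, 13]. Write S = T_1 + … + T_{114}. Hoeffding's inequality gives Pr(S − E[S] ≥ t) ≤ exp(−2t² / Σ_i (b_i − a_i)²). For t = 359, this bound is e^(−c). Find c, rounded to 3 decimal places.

Σ(b_i − a_i)² = 38·6² + 76·10² = 8968.
c = 2t² / 8968 = 2·359² / 8968 = 28.7424.

28.742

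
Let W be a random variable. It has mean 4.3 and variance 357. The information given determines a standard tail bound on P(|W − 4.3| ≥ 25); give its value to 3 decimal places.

0.571

Mean and variance are known, so Chebyshev's inequality applies.
Chebyshev: P(|W − μ| ≥ t) ≤ Var(W)/t².
Bound = 357 / 625 = 0.5712.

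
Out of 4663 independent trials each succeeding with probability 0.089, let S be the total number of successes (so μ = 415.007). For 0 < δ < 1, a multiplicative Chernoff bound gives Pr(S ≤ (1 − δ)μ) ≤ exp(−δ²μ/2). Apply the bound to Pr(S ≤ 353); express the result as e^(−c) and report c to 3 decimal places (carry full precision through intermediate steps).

4.632

Write 353 = (1 − δ)μ, so δ = 1 − 353/415.007 = 0.1494119…
Then the exponent is δ²μ/2 = (μ − 353)²/(2μ) = 4.632293.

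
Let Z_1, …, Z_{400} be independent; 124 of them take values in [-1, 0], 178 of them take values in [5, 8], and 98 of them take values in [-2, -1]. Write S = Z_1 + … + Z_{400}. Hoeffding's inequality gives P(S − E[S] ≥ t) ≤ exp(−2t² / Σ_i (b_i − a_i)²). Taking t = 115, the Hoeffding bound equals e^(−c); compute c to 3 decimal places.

Σ(b_i − a_i)² = 124·1² + 178·3² + 98·1² = 1824.
c = 2t² / 1824 = 2·115² / 1824 = 14.5011.

14.501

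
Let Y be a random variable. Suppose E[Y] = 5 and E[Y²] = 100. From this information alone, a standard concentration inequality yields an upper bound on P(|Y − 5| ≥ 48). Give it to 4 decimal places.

0.0326

The first two moments determine the variance, so Chebyshev's inequality is the sharpest standard bound available.
Var(Y) = E[Y²] − (E[Y])² = 100 − 25 = 75.
Chebyshev's inequality: P(|Y − μ| ≥ t) ≤ Var(Y)/t² = 75/2304 = 0.0326.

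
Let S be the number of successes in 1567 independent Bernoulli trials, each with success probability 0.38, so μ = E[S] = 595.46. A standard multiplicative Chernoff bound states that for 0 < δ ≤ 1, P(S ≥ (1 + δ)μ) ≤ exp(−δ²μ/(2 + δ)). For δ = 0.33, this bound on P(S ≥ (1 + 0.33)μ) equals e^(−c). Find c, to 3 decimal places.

27.831

c = δ²μ/(2 + δ) = 0.33²·595.46/(2 + 0.33) = 27.8307.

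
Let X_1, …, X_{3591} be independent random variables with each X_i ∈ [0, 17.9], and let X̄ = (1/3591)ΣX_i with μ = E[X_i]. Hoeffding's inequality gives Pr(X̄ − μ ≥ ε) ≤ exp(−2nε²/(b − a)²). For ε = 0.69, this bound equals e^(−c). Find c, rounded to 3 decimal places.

c = 2nε²/(b − a)² = 2·3591·0.69² / 17.9² = 10.6718.

10.672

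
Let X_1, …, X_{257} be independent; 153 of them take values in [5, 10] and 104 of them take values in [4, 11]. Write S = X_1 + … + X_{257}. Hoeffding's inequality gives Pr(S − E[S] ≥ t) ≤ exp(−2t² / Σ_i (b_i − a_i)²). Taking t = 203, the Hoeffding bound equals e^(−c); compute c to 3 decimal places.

Σ(b_i − a_i)² = 153·5² + 104·7² = 8921.
c = 2t² / 8921 = 2·203² / 8921 = 9.2387.

9.239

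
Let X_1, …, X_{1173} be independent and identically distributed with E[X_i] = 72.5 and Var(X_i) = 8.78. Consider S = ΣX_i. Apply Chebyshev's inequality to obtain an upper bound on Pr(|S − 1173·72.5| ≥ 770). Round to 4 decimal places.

0.0174

Var(S) = n·Var(X_i) = 1173·8.78 = 10298.94.
Chebyshev: Pr(|S − 1173·72.5| ≥ 770) ≤ Var(S)/770² = 10298.94/592900 = 0.0174.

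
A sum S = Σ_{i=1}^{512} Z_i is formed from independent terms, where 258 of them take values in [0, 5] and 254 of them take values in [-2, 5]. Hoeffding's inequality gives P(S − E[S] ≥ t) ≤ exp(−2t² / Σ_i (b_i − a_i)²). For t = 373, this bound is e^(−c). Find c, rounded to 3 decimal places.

Σ(b_i − a_i)² = 258·5² + 254·7² = 18896.
c = 2t² / 18896 = 2·373² / 18896 = 14.7258.

14.726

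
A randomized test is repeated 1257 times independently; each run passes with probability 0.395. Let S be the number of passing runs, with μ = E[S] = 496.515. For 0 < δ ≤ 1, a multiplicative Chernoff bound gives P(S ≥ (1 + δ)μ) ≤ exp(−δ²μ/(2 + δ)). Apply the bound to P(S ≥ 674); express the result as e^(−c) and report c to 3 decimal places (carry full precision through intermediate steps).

Write 674 = (1 + δ)μ, so δ = 674/496.515 − 1 = 0.3574615…
Then the exponent is δ²μ/(2 + δ) = (674 − μ)² / (μ·(2 + δ)) = 26.912022.

26.912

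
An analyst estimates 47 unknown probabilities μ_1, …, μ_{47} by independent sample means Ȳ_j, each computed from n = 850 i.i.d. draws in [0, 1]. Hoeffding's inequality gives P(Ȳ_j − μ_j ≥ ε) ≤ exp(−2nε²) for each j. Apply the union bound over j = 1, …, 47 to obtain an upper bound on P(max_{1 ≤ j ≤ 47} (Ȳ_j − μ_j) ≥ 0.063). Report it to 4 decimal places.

Per-experiment Hoeffding bound: exp(−2·850·0.063²) = exp(−6.74730) = 0.001174.
Union bound over 47 events: 47·0.001174 = 0.05518.

0.0552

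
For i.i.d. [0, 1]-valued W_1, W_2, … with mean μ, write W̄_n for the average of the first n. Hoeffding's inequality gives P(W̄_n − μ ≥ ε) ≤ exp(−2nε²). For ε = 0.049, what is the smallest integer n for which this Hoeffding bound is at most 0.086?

Require exp(−2nε²) ≤ 0.086, i.e. 2nε² ≥ ln(1/0.086) = 2.453408.
So n ≥ 2.453408 / (2·0.049²) = 510.914.
The smallest integer n is 511.

511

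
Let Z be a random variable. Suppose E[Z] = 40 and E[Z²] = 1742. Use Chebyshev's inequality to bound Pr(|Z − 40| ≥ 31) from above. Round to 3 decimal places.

Var(Z) = E[Z²] − (E[Z])² = 1742 − 1600 = 142.
Chebyshev's inequality: Pr(|Z − μ| ≥ t) ≤ Var(Z)/t² = 142/961 = 0.1478.

0.148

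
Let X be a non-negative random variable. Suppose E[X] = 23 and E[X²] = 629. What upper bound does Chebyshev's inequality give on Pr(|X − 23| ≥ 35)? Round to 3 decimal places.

0.082

Var(X) = E[X²] − (E[X])² = 629 − 529 = 100.
Chebyshev's inequality: Pr(|X − μ| ≥ t) ≤ Var(X)/t² = 100/1225 = 0.0816.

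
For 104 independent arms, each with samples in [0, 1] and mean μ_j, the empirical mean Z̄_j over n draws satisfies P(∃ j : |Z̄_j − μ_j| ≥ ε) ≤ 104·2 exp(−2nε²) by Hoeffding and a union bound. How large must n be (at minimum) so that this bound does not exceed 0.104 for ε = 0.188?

Need 2·104·exp(−2nε²) ≤ 0.104, i.e. exp(−2nε²) ≤ 0.104/208.
So 2nε² ≥ ln(208/0.104) = 7.600902.
Hence n ≥ 7.600902/(2·0.188²) = 107.527.
The smallest integer n is 108.

108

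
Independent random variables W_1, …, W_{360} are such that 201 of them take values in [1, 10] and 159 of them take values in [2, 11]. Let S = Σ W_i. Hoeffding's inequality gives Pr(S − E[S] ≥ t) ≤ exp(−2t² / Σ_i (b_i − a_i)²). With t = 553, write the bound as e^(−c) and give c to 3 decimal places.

Σ(b_i − a_i)² = 201·9² + 159·9² = 29160.
c = 2t² / 29160 = 2·553² / 29160 = 20.9746.

20.975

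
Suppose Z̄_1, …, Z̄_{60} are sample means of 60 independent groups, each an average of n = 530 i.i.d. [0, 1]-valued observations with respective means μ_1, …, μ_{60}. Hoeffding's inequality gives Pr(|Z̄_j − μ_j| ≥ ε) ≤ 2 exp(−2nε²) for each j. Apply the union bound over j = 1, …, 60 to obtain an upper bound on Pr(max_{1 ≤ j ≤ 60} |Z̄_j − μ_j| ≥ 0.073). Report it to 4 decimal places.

Per-experiment Hoeffding bound: 2·exp(−2·530·0.073²) = 2·exp(−5.64874) = 0.0070439.
Union bound over 60 events: 60·0.0070439 = 0.42263.

0.4226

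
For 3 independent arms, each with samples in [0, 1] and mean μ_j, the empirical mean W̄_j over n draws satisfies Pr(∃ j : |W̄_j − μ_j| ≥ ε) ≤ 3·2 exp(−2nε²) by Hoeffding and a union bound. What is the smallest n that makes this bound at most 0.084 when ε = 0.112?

Need 2·3·exp(−2nε²) ≤ 0.084, i.e. exp(−2nε²) ≤ 0.084/6.
So 2nε² ≥ ln(6/0.084) = 4.268698.
Hence n ≥ 4.268698/(2·0.112²) = 170.149.
The smallest integer n is 171.

171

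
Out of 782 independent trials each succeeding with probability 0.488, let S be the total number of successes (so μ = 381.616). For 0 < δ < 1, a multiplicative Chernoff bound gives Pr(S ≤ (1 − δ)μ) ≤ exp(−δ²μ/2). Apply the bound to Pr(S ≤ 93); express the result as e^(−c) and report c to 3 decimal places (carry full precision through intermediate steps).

Write 93 = (1 − δ)μ, so δ = 1 − 93/381.616 = 0.7562995…
Then the exponent is δ²μ/2 = (μ − 93)²/(2μ) = 109.140072.

109.140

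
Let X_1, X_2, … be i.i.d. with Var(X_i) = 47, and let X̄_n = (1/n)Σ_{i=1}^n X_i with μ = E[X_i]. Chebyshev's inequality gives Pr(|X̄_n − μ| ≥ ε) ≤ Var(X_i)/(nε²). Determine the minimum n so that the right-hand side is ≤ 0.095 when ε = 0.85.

Require 47/(n·0.85²) ≤ 0.095, i.e. n ≥ 47/(0.095·0.85²) = 684.757.
The smallest integer n is 685.

685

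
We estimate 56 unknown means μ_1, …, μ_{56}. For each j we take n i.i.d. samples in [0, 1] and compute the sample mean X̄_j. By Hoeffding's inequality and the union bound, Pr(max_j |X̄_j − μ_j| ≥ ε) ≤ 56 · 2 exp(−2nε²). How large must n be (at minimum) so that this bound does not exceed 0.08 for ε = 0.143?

178

Need 2·56·exp(−2nε²) ≤ 0.08, i.e. exp(−2nε²) ≤ 0.08/112.
So 2nε² ≥ ln(112/0.08) = 7.244228.
Hence n ≥ 7.244228/(2·0.143²) = 177.129.
The smallest integer n is 178.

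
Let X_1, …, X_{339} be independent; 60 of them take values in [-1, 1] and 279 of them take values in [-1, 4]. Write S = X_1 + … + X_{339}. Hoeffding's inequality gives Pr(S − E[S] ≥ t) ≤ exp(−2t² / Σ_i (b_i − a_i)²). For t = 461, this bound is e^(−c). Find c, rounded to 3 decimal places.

58.911

Σ(b_i − a_i)² = 60·2² + 279·5² = 7215.
c = 2t² / 7215 = 2·461² / 7215 = 58.9109.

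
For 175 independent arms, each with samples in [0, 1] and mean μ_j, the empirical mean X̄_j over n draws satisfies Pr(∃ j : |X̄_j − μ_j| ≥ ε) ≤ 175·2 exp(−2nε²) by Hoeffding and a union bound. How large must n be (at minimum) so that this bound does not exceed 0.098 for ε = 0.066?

940

Need 2·175·exp(−2nε²) ≤ 0.098, i.e. exp(−2nε²) ≤ 0.098/350.
So 2nε² ≥ ln(350/0.098) = 8.180721.
Hence n ≥ 8.180721/(2·0.066²) = 939.018.
The smallest integer n is 940.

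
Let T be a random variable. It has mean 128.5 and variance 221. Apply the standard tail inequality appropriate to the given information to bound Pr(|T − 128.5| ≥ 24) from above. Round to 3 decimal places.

0.384

Mean and variance are known, so Chebyshev's inequality applies.
Chebyshev: Pr(|T − μ| ≥ t) ≤ Var(T)/t².
Bound = 221 / 576 = 0.3837.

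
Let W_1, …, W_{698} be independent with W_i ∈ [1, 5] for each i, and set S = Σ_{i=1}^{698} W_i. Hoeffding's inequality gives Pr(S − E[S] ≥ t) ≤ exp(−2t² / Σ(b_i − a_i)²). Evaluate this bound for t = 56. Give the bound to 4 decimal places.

0.5703

Σ(b_i − a_i)² = 698·(4)² = 11168.
Exponent = 2·56²/11168 = 0.5616.
Bound = exp(−0.5616) = 0.57029.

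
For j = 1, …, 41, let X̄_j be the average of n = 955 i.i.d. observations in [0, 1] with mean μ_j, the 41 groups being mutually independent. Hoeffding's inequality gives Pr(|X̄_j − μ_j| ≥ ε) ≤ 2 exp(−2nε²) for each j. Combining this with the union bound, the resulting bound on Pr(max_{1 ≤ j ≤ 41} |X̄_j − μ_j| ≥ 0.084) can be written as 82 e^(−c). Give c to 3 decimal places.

Union bound over the 41 events: Pr(max_{1 ≤ j ≤ 41} |X̄_j − μ_j| ≥ 0.084) ≤ 41·2·exp(−2nε²) = 82 exp(−2·955·0.084²).
So c = 2·955·0.084² = 13.4770.

13.477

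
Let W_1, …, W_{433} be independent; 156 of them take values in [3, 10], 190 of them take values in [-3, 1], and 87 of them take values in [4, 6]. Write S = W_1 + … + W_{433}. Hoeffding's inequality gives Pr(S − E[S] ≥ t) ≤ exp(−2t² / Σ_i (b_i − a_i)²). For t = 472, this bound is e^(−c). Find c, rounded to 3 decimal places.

Σ(b_i − a_i)² = 156·7² + 190·4² + 87·2² = 11032.
c = 2t² / 11032 = 2·472² / 11032 = 40.3887.

40.389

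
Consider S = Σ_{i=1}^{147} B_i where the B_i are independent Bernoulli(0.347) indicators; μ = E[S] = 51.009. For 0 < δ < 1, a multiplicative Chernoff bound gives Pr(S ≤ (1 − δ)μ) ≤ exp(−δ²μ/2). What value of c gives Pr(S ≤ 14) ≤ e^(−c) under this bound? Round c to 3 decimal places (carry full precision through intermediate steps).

Write 14 = (1 − δ)μ, so δ = 1 − 14/51.009 = 0.7255386…
Then the exponent is δ²μ/2 = (μ − 14)²/(2μ) = 13.425730.

13.426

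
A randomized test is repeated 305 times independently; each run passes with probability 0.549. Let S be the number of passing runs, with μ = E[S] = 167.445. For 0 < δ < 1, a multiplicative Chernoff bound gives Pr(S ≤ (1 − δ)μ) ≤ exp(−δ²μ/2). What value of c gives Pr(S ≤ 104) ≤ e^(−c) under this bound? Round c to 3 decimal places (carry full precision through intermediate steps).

12.020

Write 104 = (1 − δ)μ, so δ = 1 − 104/167.445 = 0.3789005…
Then the exponent is δ²μ/2 = (μ − 104)²/(2μ) = 12.019672.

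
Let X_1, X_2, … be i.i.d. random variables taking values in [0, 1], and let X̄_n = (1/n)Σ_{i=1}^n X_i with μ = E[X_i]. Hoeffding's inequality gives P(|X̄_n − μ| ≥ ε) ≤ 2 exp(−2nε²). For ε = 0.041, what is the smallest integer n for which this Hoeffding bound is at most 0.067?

1011

Require 2·exp(−2nε²) ≤ 0.067, i.e. 2nε² ≥ ln(2/0.067) = 3.396210.
So n ≥ 3.396210 / (2·0.041²) = 1010.175.
The smallest integer n is 1011.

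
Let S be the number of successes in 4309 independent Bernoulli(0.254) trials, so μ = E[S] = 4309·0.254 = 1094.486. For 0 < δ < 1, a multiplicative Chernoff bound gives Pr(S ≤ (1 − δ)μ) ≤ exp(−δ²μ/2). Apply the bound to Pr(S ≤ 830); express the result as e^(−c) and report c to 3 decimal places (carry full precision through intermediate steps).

Write 830 = (1 − δ)μ, so δ = 1 − 830/1094.486 = 0.2416532…
Then the exponent is δ²μ/2 = (μ − 830)²/(2μ) = 31.956939.

31.957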